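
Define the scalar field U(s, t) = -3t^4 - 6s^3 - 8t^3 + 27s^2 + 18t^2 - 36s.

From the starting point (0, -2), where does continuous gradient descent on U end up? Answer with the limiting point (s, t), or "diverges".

(1, 0)

U is separable, so gradient descent decouples: s follows -∂U/∂s, t follows -∂U/∂t.
∂U/∂s = -18(s - 2)(s - 1); at s=0 this is -36, so s increases.
∂U/∂t = -12t(t - 1)(t + 3); at t=-2 this is -72, so t increases.
s converges to its nearest critical value 1 (a local min of the s-part); t converges to 0. The iterate converges to (1, 0).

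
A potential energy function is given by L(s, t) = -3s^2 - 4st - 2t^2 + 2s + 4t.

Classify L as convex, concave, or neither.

concave

L is quadratic, so its Hessian is the constant matrix H = [[-6, -4], [-4, -4]].
det(H) = 8, tr(H) = -10.
det(H) > 0 and tr(H) < 0, so H is negative definite everywhere: concave.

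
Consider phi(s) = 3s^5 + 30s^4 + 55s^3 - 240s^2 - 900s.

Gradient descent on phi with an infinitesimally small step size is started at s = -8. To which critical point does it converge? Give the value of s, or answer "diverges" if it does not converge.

phi'(s) = 15(s - 2)(s + 2)(s + 3)(s + 5), so phi'(-8) = 13500.
Gradient descent moves in the -phi' direction, i.e. s is decreasing.
There is no critical point below s=-8, and phi' keeps the same sign, so the iterate runs off to −∞.

diverges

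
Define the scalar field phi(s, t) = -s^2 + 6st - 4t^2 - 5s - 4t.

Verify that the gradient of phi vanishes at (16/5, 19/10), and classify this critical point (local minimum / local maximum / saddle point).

∇phi = (-2s + 6t - 5, 6s - 8t - 4); substituting (16/5, 19/10) gives ∇phi = (0, 0), so (16/5, 19/10) is indeed a critical point.
The Hessian of phi is constant: H = [[-2, 6], [6, -8]].
det(H) = (-2)·(-8) − 6² = -20.
Since det(H) < 0, H is indefinite and the critical point is a saddle point.

saddle point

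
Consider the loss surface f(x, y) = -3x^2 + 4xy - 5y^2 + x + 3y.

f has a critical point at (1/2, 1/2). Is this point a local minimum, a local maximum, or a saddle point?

The Hessian of f is constant: H = [[-6, 4], [4, -10]].
det(H) = (-6)·(-10) − 4² = 44.
det(H) > 0 and tr(H) = -16 < 0, so H is negative definite and the point is a local maximum.

local maximum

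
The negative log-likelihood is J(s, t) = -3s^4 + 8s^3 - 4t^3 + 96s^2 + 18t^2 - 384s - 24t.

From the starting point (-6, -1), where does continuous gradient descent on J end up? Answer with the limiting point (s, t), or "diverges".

diverges

J is separable, so gradient descent decouples: s follows -∂J/∂s, t follows -∂J/∂t.
∂J/∂s = -12(s - 4)(s - 2)(s + 4); at s=-6 this is 1920, so s decreases.
∂J/∂t = -12(t - 2)(t - 1); at t=-1 this is -72, so t increases.
The s-coordinate has no critical point in that direction and runs off to infinity.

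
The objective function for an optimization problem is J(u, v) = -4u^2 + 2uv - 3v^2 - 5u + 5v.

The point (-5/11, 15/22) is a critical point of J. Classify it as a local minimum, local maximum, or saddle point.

The Hessian of J is constant: H = [[-8, 2], [2, -6]].
det(H) = (-8)·(-6) − 2² = 44.
det(H) > 0 and tr(H) = -14 < 0, so H is negative definite and the point is a local maximum.

local maximum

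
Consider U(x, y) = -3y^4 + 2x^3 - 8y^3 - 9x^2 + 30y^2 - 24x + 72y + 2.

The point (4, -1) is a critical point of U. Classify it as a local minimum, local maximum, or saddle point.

The mixed partial ∂²U/∂x∂y is 0, so the Hessian at any point is diag(U_xx, U_yy) = diag(6(2x - 3), 12(-3y^2 - 4y + 5)).
At (4, -1): H = diag(30, 72).
Both eigenvalues are positive, so H is positive definite: a local minimum.

local minimum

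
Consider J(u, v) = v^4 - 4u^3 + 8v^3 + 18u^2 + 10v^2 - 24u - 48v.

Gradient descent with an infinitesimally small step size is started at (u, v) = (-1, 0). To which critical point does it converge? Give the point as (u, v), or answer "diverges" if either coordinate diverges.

J is separable, so gradient descent decouples: u follows -∂J/∂u, v follows -∂J/∂v.
∂J/∂u = -12(u - 2)(u - 1); at u=-1 this is -72, so u increases.
∂J/∂v = 4(v - 1)(v + 3)(v + 4); at v=0 this is -48, so v increases.
u converges to its nearest critical value 1 (a local min of the u-part); v converges to 1. The iterate converges to (1, 1).

(1, 1)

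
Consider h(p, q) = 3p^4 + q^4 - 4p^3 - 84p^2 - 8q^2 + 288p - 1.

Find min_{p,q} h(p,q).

h(p,q) separates as A(p) + B(q) − 1, so its minimum is min A + min B − 1.
A'(p) = 12(p - 3)(p - 2)(p + 4) vanishes at p ∈ {-4, 2, 3}; B'(q) = 4q(q - 2)(q + 2) vanishes at q ∈ {-2, 0, 2}.
Local minima of A (where A''>0): A(-4)=-1472, A(3)=243. Local minima of B: B(-2)=-16, B(2)=-16.
So the global minimum of h is A(-4) + B(-2) − 1 = -1472 − 16 − 1 = -1489, attained at (-4, -2).

-1489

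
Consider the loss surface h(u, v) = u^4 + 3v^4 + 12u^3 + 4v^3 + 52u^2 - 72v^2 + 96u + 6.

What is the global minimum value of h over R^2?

h(u,v) separates as P(u) + Q(v) + 6, so its minimum is min P + min Q + 6.
P'(u) = 4(u + 2)(u + 3)(u + 4) vanishes at u ∈ {-4, -3, -2}; Q'(v) = 12v(v - 3)(v + 4) vanishes at v ∈ {-4, 0, 3}.
Local minima of P (where P''>0): P(-4)=-64, P(-2)=-64. Local minima of Q: Q(-4)=-640, Q(3)=-297.
So the global minimum of h is P(-4) + Q(-4) + 6 = -64 − 640 + 6 = -698, attained at (-4, -4).

-698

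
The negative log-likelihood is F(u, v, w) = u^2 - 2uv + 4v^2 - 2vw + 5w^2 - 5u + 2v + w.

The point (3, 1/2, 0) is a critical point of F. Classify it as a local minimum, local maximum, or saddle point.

local minimum

The Hessian is constant: H = [[2, -2, 0], [-2, 8, -2], [0, -2, 10]].
Leading principal minors: Δ₁ = 2, Δ₂ = 12, Δ₃ = 112.
All leading minors are positive, so H is positive definite: a local minimum.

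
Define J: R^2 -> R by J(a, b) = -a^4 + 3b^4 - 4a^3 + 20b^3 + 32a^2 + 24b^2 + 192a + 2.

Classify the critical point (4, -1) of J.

The mixed partial ∂²J/∂a∂b is 0, so the Hessian at any point is diag(J_aa, J_bb) = diag(4(-3a^2 - 6a + 16), 12(3b^2 + 10b + 4)).
At (4, -1): H = diag(-224, -36).
Both eigenvalues are negative, so H is negative definite: a local maximum.

local maximum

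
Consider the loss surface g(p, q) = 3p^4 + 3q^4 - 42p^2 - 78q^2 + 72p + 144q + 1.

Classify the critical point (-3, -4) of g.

The mixed partial ∂²g/∂p∂q is 0, so the Hessian at any point is diag(g_pp, g_qq) = diag(12(3p^2 - 7), 12(3q^2 - 13)).
At (-3, -4): H = diag(240, 420).
Both eigenvalues are positive, so H is positive definite: a local minimum.

local minimum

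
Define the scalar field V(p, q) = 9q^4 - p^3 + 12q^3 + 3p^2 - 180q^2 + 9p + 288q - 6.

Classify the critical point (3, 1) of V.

The mixed partial ∂²V/∂p∂q is 0, so the Hessian at any point is diag(V_pp, V_qq) = diag(6(-p + 1), 36(3q^2 + 2q - 10)).
At (3, 1): H = diag(-12, -180).
Both eigenvalues are negative, so H is negative definite: a local maximum.

local maximum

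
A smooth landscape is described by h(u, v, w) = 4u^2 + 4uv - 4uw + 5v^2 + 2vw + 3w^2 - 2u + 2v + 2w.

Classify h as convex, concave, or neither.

h is quadratic, so its Hessian is the constant matrix H = [[8, 4, -4], [4, 10, 2], [-4, 2, 6]].
Leading principal minors: 8, 64, 128.
All positive ⇒ H ≻ 0 ⇒ convex.

convex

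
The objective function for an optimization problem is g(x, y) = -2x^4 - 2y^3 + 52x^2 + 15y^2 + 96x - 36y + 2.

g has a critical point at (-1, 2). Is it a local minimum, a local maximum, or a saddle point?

The mixed partial ∂²g/∂x∂y is 0, so the Hessian at any point is diag(g_xx, g_yy) = diag(8(-3x^2 + 13), 6(-2y + 5)).
At (-1, 2): H = diag(80, 6).
Both eigenvalues are positive, so H is positive definite: a local minimum.

local minimum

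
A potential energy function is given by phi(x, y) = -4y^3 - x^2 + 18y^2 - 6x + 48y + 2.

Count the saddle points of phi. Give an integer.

phi separates as a function of x plus a function of y, so ∇phi=0 decouples.
∂phi/∂x = -2(x + 3) = 0 at x ∈ {-3}; ∂phi/∂y = -12(y - 4)(y + 1) = 0 at y ∈ {-1, 4}.
The Hessian is diagonal: diag(phi_xx, phi_yy). Second derivatives: phi_xx(-3)=-2; phi_yy(-1)=60, phi_yy(4)=-60.
Saddle points occur where the two diagonal entries have opposite signs: (-3, -1). Count: 1.

1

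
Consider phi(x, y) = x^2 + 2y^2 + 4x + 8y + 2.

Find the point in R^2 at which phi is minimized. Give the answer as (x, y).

phi(x,y) separates as P(x) + Q(y) + 2, so its minimum is min P + min Q + 2.
P'(x) = 2x + 4 vanishes at x ∈ {-2}; Q'(y) = 4y + 8 vanishes at y ∈ {-2}.
Local minima of P (where P''>0): P(-2)=-4. Local minima of Q: Q(-2)=-8.
So the global minimum of phi is P(-2) + Q(-2) + 2 = -4 − 8 + 2 = -10, attained at (-2, -2).

(-2, -2)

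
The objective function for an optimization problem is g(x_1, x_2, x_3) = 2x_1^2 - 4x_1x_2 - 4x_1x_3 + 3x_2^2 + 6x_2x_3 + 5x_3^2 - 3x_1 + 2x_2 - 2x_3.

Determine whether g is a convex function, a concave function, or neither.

g is quadratic, so its Hessian is the constant matrix H = [[4, -4, -4], [-4, 6, 6], [-4, 6, 10]].
Leading principal minors: 4, 8, 32.
All positive ⇒ H ≻ 0 ⇒ convex.

convex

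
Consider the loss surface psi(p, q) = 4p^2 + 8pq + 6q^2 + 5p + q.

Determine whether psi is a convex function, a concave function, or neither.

psi is quadratic, so its Hessian is the constant matrix H = [[8, 8], [8, 12]].
det(H) = 32, tr(H) = 20.
det(H) > 0 and tr(H) > 0, so H is positive definite everywhere: convex.

convex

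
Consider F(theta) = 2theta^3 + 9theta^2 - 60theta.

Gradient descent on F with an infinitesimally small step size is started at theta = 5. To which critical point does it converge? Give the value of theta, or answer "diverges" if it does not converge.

F'(theta) = 6(theta - 2)(theta + 5), so F'(5) = 180.
Gradient descent moves in the -F' direction, i.e. theta is decreasing.
The nearest critical point in that direction is theta = 2, where F'' = 42 > 0 (a local minimum). The iterate converges there.

2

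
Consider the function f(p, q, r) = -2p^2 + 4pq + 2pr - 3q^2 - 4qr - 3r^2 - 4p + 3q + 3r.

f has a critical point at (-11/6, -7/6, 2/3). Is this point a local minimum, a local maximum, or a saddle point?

The Hessian is constant: H = [[-4, 4, 2], [4, -6, -4], [2, -4, -6]].
Leading principal minors: Δ₁ = -4, Δ₂ = 8, Δ₃ = -24.
The minors alternate sign starting negative (−, +, −), so H is negative definite: a local maximum.

local maximum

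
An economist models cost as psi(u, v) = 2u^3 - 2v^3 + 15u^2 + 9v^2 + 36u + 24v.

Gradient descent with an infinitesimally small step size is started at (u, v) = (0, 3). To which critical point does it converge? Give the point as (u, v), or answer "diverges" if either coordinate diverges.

psi is separable, so gradient descent decouples: u follows -∂psi/∂u, v follows -∂psi/∂v.
∂psi/∂u = 6(u + 2)(u + 3); at u=0 this is 36, so u decreases.
∂psi/∂v = -6(v - 4)(v + 1); at v=3 this is 24, so v decreases.
u converges to its nearest critical value -2 (a local min of the u-part); v converges to -1. The iterate converges to (-2, -1).

(-2, -1)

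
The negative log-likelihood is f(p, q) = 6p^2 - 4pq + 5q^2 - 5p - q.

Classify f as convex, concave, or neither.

convex

f is quadratic, so its Hessian is the constant matrix H = [[12, -4], [-4, 10]].
det(H) = 104, tr(H) = 22.
det(H) > 0 and tr(H) > 0, so H is positive definite everywhere: convex.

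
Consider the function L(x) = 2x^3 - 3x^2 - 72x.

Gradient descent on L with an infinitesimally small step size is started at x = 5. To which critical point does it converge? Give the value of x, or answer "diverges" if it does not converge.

4

L'(x) = 6(x - 4)(x + 3), so L'(5) = 48.
Gradient descent moves in the -L' direction, i.e. x is decreasing.
The nearest critical point in that direction is x = 4, where L'' = 42 > 0 (a local minimum). The iterate converges there.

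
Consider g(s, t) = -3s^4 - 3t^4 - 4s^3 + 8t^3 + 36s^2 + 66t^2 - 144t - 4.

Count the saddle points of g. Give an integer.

4

g separates as a function of s plus a function of t, so ∇g=0 decouples.
∂g/∂s = -12s(s - 2)(s + 3) = 0 at s ∈ {-3, 0, 2}; ∂g/∂t = -12(t - 4)(t - 1)(t + 3) = 0 at t ∈ {-3, 1, 4}.
The Hessian is diagonal: diag(g_ss, g_tt). Second derivatives: g_ss(-3)=-180, g_ss(0)=72, g_ss(2)=-120; g_tt(-3)=-336, g_tt(1)=144, g_tt(4)=-252.
Saddle points occur where the two diagonal entries have opposite signs: (-3, 1), (0, -3), (0, 4), (2, 1). Count: 4.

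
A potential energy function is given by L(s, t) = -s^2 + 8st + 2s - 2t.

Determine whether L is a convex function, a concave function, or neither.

L is quadratic, so its Hessian is the constant matrix H = [[-2, 8], [8, 0]].
det(H) = -64, tr(H) = -2.
det(H) < 0, so H is indefinite: neither convex nor concave.

neither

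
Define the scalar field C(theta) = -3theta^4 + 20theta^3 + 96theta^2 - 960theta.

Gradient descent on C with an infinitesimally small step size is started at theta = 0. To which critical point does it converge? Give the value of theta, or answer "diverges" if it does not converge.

4

C'(theta) = -12(theta - 5)(theta - 4)(theta + 4), so C'(0) = -960.
Gradient descent moves in the -C' direction, i.e. theta is increasing.
The nearest critical point in that direction is theta = 4, where C'' = 96 > 0 (a local minimum). The iterate converges there.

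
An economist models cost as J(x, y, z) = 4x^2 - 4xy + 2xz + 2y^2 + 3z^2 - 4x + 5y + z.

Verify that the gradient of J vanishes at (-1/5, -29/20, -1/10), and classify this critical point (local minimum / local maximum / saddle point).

∇J = (8x - 4y + 2z - 4, -4x + 4y + 5, 2x + 6z + 1); substituting (-1/5, -29/20, -1/10) gives ∇J = (0, 0, 0), so (-1/5, -29/20, -1/10) is indeed a critical point.
The Hessian is constant: H = [[8, -4, 2], [-4, 4, 0], [2, 0, 6]].
Leading principal minors: Δ₁ = 8, Δ₂ = 16, Δ₃ = 80.
All leading minors are positive, so H is positive definite: a local minimum.

local minimum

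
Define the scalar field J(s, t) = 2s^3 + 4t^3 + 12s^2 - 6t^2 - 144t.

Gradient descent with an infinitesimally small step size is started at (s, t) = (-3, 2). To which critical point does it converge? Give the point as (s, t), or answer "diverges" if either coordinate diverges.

J is separable, so gradient descent decouples: s follows -∂J/∂s, t follows -∂J/∂t.
∂J/∂s = 6s(s + 4); at s=-3 this is -18, so s increases.
∂J/∂t = 12(t - 4)(t + 3); at t=2 this is -120, so t increases.
s converges to its nearest critical value 0 (a local min of the s-part); t converges to 4. The iterate converges to (0, 4).

(0, 4)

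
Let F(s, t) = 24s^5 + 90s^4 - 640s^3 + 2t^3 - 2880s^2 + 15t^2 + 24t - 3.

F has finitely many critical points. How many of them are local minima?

2

F separates as a function of s plus a function of t, so ∇F=0 decouples.
∂F/∂s = 120s(s - 4)(s + 3)(s + 4) = 0 at s ∈ {-4, -3, 0, 4}; ∂F/∂t = 6(t + 1)(t + 4) = 0 at t ∈ {-4, -1}.
The Hessian is diagonal: diag(F_ss, F_tt). Second derivatives: F_ss(-4)=-3840, F_ss(-3)=2520, F_ss(0)=-5760, F_ss(4)=26880; F_tt(-4)=-18, F_tt(-1)=18.
Local minima occur where both diagonal entries positive: (-3, -1), (4, -1). Count: 2.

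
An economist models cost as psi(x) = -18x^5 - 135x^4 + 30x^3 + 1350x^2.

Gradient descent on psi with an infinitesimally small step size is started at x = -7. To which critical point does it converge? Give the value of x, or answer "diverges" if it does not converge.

-5

psi'(x) = -90x(x - 2)(x + 3)(x + 5), so psi'(-7) = -45360.
Gradient descent moves in the -psi' direction, i.e. x is increasing.
The nearest critical point in that direction is x = -5, where psi'' = 6300 > 0 (a local minimum). The iterate converges there.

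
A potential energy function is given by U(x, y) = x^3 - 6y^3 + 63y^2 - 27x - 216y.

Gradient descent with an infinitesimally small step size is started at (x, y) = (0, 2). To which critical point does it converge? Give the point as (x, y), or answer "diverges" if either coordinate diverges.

(3, 3)

U is separable, so gradient descent decouples: x follows -∂U/∂x, y follows -∂U/∂y.
∂U/∂x = 3(x - 3)(x + 3); at x=0 this is -27, so x increases.
∂U/∂y = -18(y - 4)(y - 3); at y=2 this is -36, so y increases.
x converges to its nearest critical value 3 (a local min of the x-part); y converges to 3. The iterate converges to (3, 3).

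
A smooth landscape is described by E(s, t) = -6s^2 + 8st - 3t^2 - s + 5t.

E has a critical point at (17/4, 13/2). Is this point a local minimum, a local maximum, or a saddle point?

local maximum

The Hessian of E is constant: H = [[-12, 8], [8, -6]].
det(H) = (-12)·(-6) − 8² = 8.
det(H) > 0 and tr(H) = -18 < 0, so H is negative definite and the point is a local maximum.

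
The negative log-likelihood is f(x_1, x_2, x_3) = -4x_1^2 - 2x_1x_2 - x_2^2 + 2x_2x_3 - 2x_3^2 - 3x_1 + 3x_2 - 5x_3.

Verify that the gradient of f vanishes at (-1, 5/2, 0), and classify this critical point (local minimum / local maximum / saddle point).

local maximum

∇f = (-8x_1 - 2x_2 - 3, -2x_1 - 2x_2 + 2x_3 + 3, 2x_2 - 4x_3 - 5); substituting (-1, 5/2, 0) gives ∇f = (0, 0, 0), so (-1, 5/2, 0) is indeed a critical point.
The Hessian is constant: H = [[-8, -2, 0], [-2, -2, 2], [0, 2, -4]].
Leading principal minors: Δ₁ = -8, Δ₂ = 12, Δ₃ = -16.
The minors alternate sign starting negative (−, +, −), so H is negative definite: a local maximum.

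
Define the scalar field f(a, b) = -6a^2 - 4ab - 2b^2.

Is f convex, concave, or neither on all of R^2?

concave

f is quadratic, so its Hessian is the constant matrix H = [[-12, -4], [-4, -4]].
det(H) = 32, tr(H) = -16.
det(H) > 0 and tr(H) < 0, so H is negative definite everywhere: concave.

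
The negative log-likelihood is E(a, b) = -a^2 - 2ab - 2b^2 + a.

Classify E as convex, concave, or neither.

E is quadratic, so its Hessian is the constant matrix H = [[-2, -2], [-2, -4]].
det(H) = 4, tr(H) = -6.
det(H) > 0 and tr(H) < 0, so H is negative definite everywhere: concave.

concave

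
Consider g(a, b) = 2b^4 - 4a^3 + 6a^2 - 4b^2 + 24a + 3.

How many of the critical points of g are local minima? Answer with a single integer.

g separates as a function of a plus a function of b, so ∇g=0 decouples.
∂g/∂a = -12(a - 2)(a + 1) = 0 at a ∈ {-1, 2}; ∂g/∂b = 8b(b - 1)(b + 1) = 0 at b ∈ {-1, 0, 1}.
The Hessian is diagonal: diag(g_aa, g_bb). Second derivatives: g_aa(-1)=36, g_aa(2)=-36; g_bb(-1)=16, g_bb(0)=-8, g_bb(1)=16.
Local minima occur where both diagonal entries positive: (-1, -1), (-1, 1). Count: 2.

2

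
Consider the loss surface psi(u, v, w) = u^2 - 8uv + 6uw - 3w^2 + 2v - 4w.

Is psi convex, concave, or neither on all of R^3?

neither

psi is quadratic, so its Hessian is the constant matrix H = [[2, -8, 6], [-8, 0, 0], [6, 0, -6]].
Leading principal minors: 2, -64, 384.
Neither pattern holds ⇒ H is indefinite ⇒ neither convex nor concave.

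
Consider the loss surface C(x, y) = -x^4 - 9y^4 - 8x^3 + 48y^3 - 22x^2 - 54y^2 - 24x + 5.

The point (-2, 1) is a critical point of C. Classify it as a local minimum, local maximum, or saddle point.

The mixed partial ∂²C/∂x∂y is 0, so the Hessian at any point is diag(C_xx, C_yy) = diag(-4(3x^2 + 12x + 11), 36(-3y^2 + 8y - 3)).
At (-2, 1): H = diag(4, 72).
Both eigenvalues are positive, so H is positive definite: a local minimum.

local minimum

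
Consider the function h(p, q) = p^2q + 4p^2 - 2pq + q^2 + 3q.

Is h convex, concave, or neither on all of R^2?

The term p^2q is cubic, so the Hessian is not constant.
∂²h/∂p² = 2q + 8, which takes both signs as q varies (negative for sufficiently negative q). A diagonal entry of the Hessian changing sign means the Hessian is neither positive- nor negative-semidefinite on all of R^2.

neither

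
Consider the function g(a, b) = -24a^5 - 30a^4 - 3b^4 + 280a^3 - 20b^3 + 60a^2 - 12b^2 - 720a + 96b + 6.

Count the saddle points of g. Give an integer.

6

g separates as a function of a plus a function of b, so ∇g=0 decouples.
∂g/∂a = -120(a - 2)(a - 1)(a + 1)(a + 3) = 0 at a ∈ {-3, -1, 1, 2}; ∂g/∂b = -12(b - 1)(b + 2)(b + 4) = 0 at b ∈ {-4, -2, 1}.
The Hessian is diagonal: diag(g_aa, g_bb). Second derivatives: g_aa(-3)=4800, g_aa(-1)=-1440, g_aa(1)=960, g_aa(2)=-1800; g_bb(-4)=-120, g_bb(-2)=72, g_bb(1)=-180.
Saddle points occur where the two diagonal entries have opposite signs: (-3, -4), (-3, 1), (-1, -2), (1, -4), (1, 1), (2, -2). Count: 6.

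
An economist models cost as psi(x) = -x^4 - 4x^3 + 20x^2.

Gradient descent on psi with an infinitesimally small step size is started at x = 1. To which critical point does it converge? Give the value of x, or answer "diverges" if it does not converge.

psi'(x) = -4x(x - 2)(x + 5), so psi'(1) = 24.
Gradient descent moves in the -psi' direction, i.e. x is decreasing.
The nearest critical point in that direction is x = 0, where psi'' = 40 > 0 (a local minimum). The iterate converges there.

0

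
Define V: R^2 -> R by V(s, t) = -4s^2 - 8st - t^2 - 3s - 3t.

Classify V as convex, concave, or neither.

neither

V is quadratic, so its Hessian is the constant matrix H = [[-8, -8], [-8, -2]].
det(H) = -48, tr(H) = -10.
det(H) < 0, so H is indefinite: neither convex nor concave.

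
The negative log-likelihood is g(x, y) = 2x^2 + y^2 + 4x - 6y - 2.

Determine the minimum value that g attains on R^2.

-13

g(x,y) separates as P(x) + Q(y) − 2, so its minimum is min P + min Q − 2.
P'(x) = 4x + 4 vanishes at x ∈ {-1}; Q'(y) = 2y - 6 vanishes at y ∈ {3}.
Local minima of P (where P''>0): P(-1)=-2. Local minima of Q: Q(3)=-9.
So the global minimum of g is P(-1) + Q(3) − 2 = -2 − 9 − 2 = -13, attained at (-1, 3).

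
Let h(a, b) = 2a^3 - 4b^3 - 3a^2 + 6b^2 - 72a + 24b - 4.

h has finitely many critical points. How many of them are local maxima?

1

h separates as a function of a plus a function of b, so ∇h=0 decouples.
∂h/∂a = 6(a - 4)(a + 3) = 0 at a ∈ {-3, 4}; ∂h/∂b = -12(b - 2)(b + 1) = 0 at b ∈ {-1, 2}.
The Hessian is diagonal: diag(h_aa, h_bb). Second derivatives: h_aa(-3)=-42, h_aa(4)=42; h_bb(-1)=36, h_bb(2)=-36.
Local maxima occur where both diagonal entries negative: (-3, 2). Count: 1.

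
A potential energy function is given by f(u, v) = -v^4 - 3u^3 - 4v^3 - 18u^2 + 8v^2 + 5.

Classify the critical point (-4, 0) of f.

The mixed partial ∂²f/∂u∂v is 0, so the Hessian at any point is diag(f_uu, f_vv) = diag(-18(u + 2), 4(-3v^2 - 6v + 4)).
At (-4, 0): H = diag(36, 16).
Both eigenvalues are positive, so H is positive definite: a local minimum.

local minimum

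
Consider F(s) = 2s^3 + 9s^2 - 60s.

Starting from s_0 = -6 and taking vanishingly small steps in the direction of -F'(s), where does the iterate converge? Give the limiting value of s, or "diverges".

diverges

F'(s) = 6(s - 2)(s + 5), so F'(-6) = 48.
Gradient descent moves in the -F' direction, i.e. s is decreasing.
There is no critical point below s=-6, and F' keeps the same sign, so the iterate runs off to −∞.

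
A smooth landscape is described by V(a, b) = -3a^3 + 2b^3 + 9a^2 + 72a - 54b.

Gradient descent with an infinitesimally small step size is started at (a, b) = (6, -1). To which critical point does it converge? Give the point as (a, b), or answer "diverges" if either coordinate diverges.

V is separable, so gradient descent decouples: a follows -∂V/∂a, b follows -∂V/∂b.
∂V/∂a = -9(a - 4)(a + 2); at a=6 this is -144, so a increases.
∂V/∂b = 6(b - 3)(b + 3); at b=-1 this is -48, so b increases.
The a-coordinate has no critical point in that direction and runs off to infinity.

diverges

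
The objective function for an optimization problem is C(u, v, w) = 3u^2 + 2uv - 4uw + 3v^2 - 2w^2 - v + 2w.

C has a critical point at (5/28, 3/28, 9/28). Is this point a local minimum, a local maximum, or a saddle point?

saddle point

The Hessian is constant: H = [[6, 2, -4], [2, 6, 0], [-4, 0, -4]].
Leading principal minors: Δ₁ = 6, Δ₂ = 32, Δ₃ = -224.
The minors fit neither the all-positive nor the alternating-sign pattern, so H is indefinite: a saddle point.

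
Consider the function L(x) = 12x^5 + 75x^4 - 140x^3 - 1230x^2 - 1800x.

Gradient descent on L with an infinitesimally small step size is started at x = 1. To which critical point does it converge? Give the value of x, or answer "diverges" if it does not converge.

L'(x) = 60(x - 3)(x + 1)(x + 2)(x + 5), so L'(1) = -4320.
Gradient descent moves in the -L' direction, i.e. x is increasing.
The nearest critical point in that direction is x = 3, where L'' = 9600 > 0 (a local minimum). The iterate converges there.

3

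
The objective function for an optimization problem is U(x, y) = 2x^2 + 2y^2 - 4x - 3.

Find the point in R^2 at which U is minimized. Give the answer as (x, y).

(1, 0)

U(x,y) separates as P(x) + Q(y) − 3, so its minimum is min P + min Q − 3.
P'(x) = 4x - 4 vanishes at x ∈ {1}; Q'(y) = 4y vanishes at y ∈ {0}.
Local minima of P (where P''>0): P(1)=-2. Local minima of Q: Q(0)=0.
So the global minimum of U is P(1) + Q(0) − 3 = -2 + 0 − 3 = -5, attained at (1, 0).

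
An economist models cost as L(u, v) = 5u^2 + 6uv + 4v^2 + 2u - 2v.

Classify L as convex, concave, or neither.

L is quadratic, so its Hessian is the constant matrix H = [[10, 6], [6, 8]].
det(H) = 44, tr(H) = 18.
det(H) > 0 and tr(H) > 0, so H is positive definite everywhere: convex.

convex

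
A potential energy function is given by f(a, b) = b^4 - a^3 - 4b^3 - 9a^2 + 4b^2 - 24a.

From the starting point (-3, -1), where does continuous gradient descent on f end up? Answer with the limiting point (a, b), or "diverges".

f is separable, so gradient descent decouples: a follows -∂f/∂a, b follows -∂f/∂b.
∂f/∂a = -3(a + 2)(a + 4); at a=-3 this is 3, so a decreases.
∂f/∂b = 4b(b - 2)(b - 1); at b=-1 this is -24, so b increases.
a converges to its nearest critical value -4 (a local min of the a-part); b converges to 0. The iterate converges to (-4, 0).

(-4, 0)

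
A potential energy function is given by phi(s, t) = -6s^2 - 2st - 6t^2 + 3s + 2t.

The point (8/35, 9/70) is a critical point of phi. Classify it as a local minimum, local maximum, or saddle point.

local maximum

The Hessian of phi is constant: H = [[-12, -2], [-2, -12]].
det(H) = (-12)·(-12) − (-2)² = 140.
det(H) > 0 and tr(H) = -24 < 0, so H is negative definite and the point is a local maximum.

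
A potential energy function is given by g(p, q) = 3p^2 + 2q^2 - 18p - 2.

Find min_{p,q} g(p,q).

g(p,q) separates as A(p) + B(q) − 2, so its minimum is min A + min B − 2.
A'(p) = 6p - 18 vanishes at p ∈ {3}; B'(q) = 4q vanishes at q ∈ {0}.
Local minima of A (where A''>0): A(3)=-27. Local minima of B: B(0)=0.
So the global minimum of g is A(3) + B(0) − 2 = -27 + 0 − 2 = -29, attained at (3, 0).

-29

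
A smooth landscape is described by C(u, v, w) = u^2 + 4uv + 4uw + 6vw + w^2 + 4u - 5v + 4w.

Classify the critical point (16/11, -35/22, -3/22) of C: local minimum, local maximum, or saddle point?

saddle point

The Hessian is constant: H = [[2, 4, 4], [4, 0, 6], [4, 6, 2]].
Leading principal minors: Δ₁ = 2, Δ₂ = -16, Δ₃ = 88.
The minors fit neither the all-positive nor the alternating-sign pattern, so H is indefinite: a saddle point.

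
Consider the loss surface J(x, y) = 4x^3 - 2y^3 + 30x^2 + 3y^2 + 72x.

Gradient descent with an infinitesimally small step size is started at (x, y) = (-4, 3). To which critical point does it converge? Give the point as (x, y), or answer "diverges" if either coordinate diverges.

J is separable, so gradient descent decouples: x follows -∂J/∂x, y follows -∂J/∂y.
∂J/∂x = 12(x + 2)(x + 3); at x=-4 this is 24, so x decreases.
∂J/∂y = -6y(y - 1); at y=3 this is -36, so y increases.
The x-coordinate has no critical point in that direction and runs off to infinity.

diverges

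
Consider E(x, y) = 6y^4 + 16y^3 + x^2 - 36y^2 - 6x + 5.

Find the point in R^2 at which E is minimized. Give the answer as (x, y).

(3, -3)

E(x,y) separates as P(x) + Q(y) + 5, so its minimum is min P + min Q + 5.
P'(x) = 2x - 6 vanishes at x ∈ {3}; Q'(y) = 24y(y - 1)(y + 3) vanishes at y ∈ {-3, 0, 1}.
Local minima of P (where P''>0): P(3)=-9. Local minima of Q: Q(-3)=-270, Q(1)=-14.
So the global minimum of E is P(3) + Q(-3) + 5 = -9 − 270 + 5 = -274, attained at (3, -3).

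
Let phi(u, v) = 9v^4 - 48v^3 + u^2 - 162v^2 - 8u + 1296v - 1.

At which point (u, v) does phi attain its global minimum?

phi(u,v) separates as P(u) + Q(v) − 1, so its minimum is min P + min Q − 1.
P'(u) = 2u - 8 vanishes at u ∈ {4}; Q'(v) = 36(v - 4)(v - 3)(v + 3) vanishes at v ∈ {-3, 3, 4}.
Local minima of P (where P''>0): P(4)=-16. Local minima of Q: Q(-3)=-3321, Q(4)=1824.
So the global minimum of phi is P(4) + Q(-3) − 1 = -16 − 3321 − 1 = -3338, attained at (4, -3).

(4, -3)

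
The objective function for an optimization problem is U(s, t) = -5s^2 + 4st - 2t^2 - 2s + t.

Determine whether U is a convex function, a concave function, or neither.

concave

U is quadratic, so its Hessian is the constant matrix H = [[-10, 4], [4, -4]].
det(H) = 24, tr(H) = -14.
det(H) > 0 and tr(H) < 0, so H is negative definite everywhere: concave.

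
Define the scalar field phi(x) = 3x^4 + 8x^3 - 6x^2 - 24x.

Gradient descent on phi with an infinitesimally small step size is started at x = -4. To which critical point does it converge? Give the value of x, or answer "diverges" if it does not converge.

-2

phi'(x) = 12(x - 1)(x + 1)(x + 2), so phi'(-4) = -360.
Gradient descent moves in the -phi' direction, i.e. x is increasing.
The nearest critical point in that direction is x = -2, where phi'' = 36 > 0 (a local minimum). The iterate converges there.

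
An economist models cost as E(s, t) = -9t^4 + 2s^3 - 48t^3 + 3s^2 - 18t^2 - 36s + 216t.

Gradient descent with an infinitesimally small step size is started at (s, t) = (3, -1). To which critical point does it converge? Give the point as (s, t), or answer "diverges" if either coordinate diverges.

(2, -2)

E is separable, so gradient descent decouples: s follows -∂E/∂s, t follows -∂E/∂t.
∂E/∂s = 6(s - 2)(s + 3); at s=3 this is 36, so s decreases.
∂E/∂t = -36(t - 1)(t + 2)(t + 3); at t=-1 this is 144, so t decreases.
s converges to its nearest critical value 2 (a local min of the s-part); t converges to -2. The iterate converges to (2, -2).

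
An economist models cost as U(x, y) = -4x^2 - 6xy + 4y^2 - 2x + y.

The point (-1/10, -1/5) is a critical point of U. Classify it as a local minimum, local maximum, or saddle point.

The Hessian of U is constant: H = [[-8, -6], [-6, 8]].
det(H) = (-8)·8 − (-6)² = -100.
Since det(H) < 0, H is indefinite and the critical point is a saddle point.

saddle point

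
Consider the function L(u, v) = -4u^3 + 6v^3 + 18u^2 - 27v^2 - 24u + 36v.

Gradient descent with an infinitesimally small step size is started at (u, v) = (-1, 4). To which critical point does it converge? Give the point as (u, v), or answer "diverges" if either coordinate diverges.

(1, 2)

L is separable, so gradient descent decouples: u follows -∂L/∂u, v follows -∂L/∂v.
∂L/∂u = -12(u - 2)(u - 1); at u=-1 this is -72, so u increases.
∂L/∂v = 18(v - 2)(v - 1); at v=4 this is 108, so v decreases.
u converges to its nearest critical value 1 (a local min of the u-part); v converges to 2. The iterate converges to (1, 2).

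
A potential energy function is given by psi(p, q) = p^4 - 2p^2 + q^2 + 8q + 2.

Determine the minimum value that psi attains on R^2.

psi(p,q) separates as A(p) + B(q) + 2, so its minimum is min A + min B + 2.
A'(p) = 4p(p - 1)(p + 1) vanishes at p ∈ {-1, 0, 1}; B'(q) = 2q + 8 vanishes at q ∈ {-4}.
Local minima of A (where A''>0): A(-1)=-1, A(1)=-1. Local minima of B: B(-4)=-16.
So the global minimum of psi is A(-1) + B(-4) + 2 = -1 − 16 + 2 = -15, attained at (-1, -4).

-15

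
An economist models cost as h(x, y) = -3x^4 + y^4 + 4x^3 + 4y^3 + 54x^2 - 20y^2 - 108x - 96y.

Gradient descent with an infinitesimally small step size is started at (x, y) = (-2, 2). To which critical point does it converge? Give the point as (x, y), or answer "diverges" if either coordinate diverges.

h is separable, so gradient descent decouples: x follows -∂h/∂x, y follows -∂h/∂y.
∂h/∂x = -12(x - 3)(x - 1)(x + 3); at x=-2 this is -180, so x increases.
∂h/∂y = 4(y - 3)(y + 2)(y + 4); at y=2 this is -96, so y increases.
x converges to its nearest critical value 1 (a local min of the x-part); y converges to 3. The iterate converges to (1, 3).

(1, 3)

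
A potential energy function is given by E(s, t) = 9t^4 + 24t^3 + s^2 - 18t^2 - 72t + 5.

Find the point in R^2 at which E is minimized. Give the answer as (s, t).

E(s,t) separates as P(s) + Q(t) + 5, so its minimum is min P + min Q + 5.
P'(s) = 2s vanishes at s ∈ {0}; Q'(t) = 36(t - 1)(t + 1)(t + 2) vanishes at t ∈ {-2, -1, 1}.
Local minima of P (where P''>0): P(0)=0. Local minima of Q: Q(-2)=24, Q(1)=-57.
So the global minimum of E is P(0) + Q(1) + 5 = 0 − 57 + 5 = -52, attained at (0, 1).

(0, 1)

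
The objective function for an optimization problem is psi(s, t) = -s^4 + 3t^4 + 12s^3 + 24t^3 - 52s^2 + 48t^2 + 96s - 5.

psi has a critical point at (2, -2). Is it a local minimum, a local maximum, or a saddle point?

The mixed partial ∂²psi/∂s∂t is 0, so the Hessian at any point is diag(psi_ss, psi_tt) = diag(4(-3s^2 + 18s - 26), 12(3t^2 + 12t + 8)).
At (2, -2): H = diag(-8, -48).
Both eigenvalues are negative, so H is negative definite: a local maximum.

local maximum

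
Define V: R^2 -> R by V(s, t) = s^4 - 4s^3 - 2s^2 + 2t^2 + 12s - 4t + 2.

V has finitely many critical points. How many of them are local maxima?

V separates as a function of s plus a function of t, so ∇V=0 decouples.
∂V/∂s = 4(s - 3)(s - 1)(s + 1) = 0 at s ∈ {-1, 1, 3}; ∂V/∂t = 4(t - 1) = 0 at t ∈ {1}.
The Hessian is diagonal: diag(V_ss, V_tt). Second derivatives: V_ss(-1)=32, V_ss(1)=-16, V_ss(3)=32; V_tt(1)=4.
Local maxima occur where both diagonal entries negative: none. Count: 0.

0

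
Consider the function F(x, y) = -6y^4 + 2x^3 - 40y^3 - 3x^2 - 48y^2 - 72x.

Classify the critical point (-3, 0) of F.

The mixed partial ∂²F/∂x∂y is 0, so the Hessian at any point is diag(F_xx, F_yy) = diag(6(2x - 1), -24(3y^2 + 10y + 4)).
At (-3, 0): H = diag(-42, -96).
Both eigenvalues are negative, so H is negative definite: a local maximum.

local maximum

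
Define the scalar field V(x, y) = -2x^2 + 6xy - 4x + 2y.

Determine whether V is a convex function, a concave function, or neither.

V is quadratic, so its Hessian is the constant matrix H = [[-4, 6], [6, 0]].
det(H) = -36, tr(H) = -4.
det(H) < 0, so H is indefinite: neither convex nor concave.

neither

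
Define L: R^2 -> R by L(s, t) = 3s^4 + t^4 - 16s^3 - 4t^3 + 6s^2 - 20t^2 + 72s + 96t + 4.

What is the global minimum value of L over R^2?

L(s,t) separates as P(s) + Q(t) + 4, so its minimum is min P + min Q + 4.
P'(s) = 12(s - 3)(s - 2)(s + 1) vanishes at s ∈ {-1, 2, 3}; Q'(t) = 4(t - 4)(t - 2)(t + 3) vanishes at t ∈ {-3, 2, 4}.
Local minima of P (where P''>0): P(-1)=-47, P(3)=81. Local minima of Q: Q(-3)=-279, Q(4)=64.
So the global minimum of L is P(-1) + Q(-3) + 4 = -47 − 279 + 4 = -322, attained at (-1, -3).

-322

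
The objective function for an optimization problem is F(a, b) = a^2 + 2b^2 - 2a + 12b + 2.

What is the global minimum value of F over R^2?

-17

F(a,b) separates as P(a) + Q(b) + 2, so its minimum is min P + min Q + 2.
P'(a) = 2a - 2 vanishes at a ∈ {1}; Q'(b) = 4b + 12 vanishes at b ∈ {-3}.
Local minima of P (where P''>0): P(1)=-1. Local minima of Q: Q(-3)=-18.
So the global minimum of F is P(1) + Q(-3) + 2 = -1 − 18 + 2 = -17, attained at (1, -3).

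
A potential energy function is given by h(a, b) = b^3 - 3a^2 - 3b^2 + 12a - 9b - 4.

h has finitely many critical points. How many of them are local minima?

0

h separates as a function of a plus a function of b, so ∇h=0 decouples.
∂h/∂a = -6(a - 2) = 0 at a ∈ {2}; ∂h/∂b = 3(b - 3)(b + 1) = 0 at b ∈ {-1, 3}.
The Hessian is diagonal: diag(h_aa, h_bb). Second derivatives: h_aa(2)=-6; h_bb(-1)=-12, h_bb(3)=12.
Local minima occur where both diagonal entries positive: none. Count: 0.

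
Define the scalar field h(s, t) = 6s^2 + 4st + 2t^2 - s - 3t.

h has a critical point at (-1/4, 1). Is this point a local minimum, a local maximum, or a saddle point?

The Hessian of h is constant: H = [[12, 4], [4, 4]].
det(H) = 12·4 − 4² = 32.
det(H) > 0 and tr(H) = 16 > 0, so H is positive definite and the point is a local minimum.

local minimum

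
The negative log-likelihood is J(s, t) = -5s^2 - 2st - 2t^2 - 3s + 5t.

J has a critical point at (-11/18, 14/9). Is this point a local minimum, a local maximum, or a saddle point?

The Hessian of J is constant: H = [[-10, -2], [-2, -4]].
det(H) = (-10)·(-4) − (-2)² = 36.
det(H) > 0 and tr(H) = -14 < 0, so H is negative definite and the point is a local maximum.

local maximum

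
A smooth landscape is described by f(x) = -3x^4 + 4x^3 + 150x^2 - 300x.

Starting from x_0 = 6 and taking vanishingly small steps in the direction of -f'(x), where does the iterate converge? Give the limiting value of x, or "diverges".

diverges

f'(x) = -12(x - 5)(x - 1)(x + 5), so f'(6) = -660.
Gradient descent moves in the -f' direction, i.e. x is increasing.
There is no critical point above x=6, and f' keeps the same sign, so the iterate runs off to +∞.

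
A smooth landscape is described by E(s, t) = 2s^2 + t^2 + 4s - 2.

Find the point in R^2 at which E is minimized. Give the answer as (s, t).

(-1, 0)

E(s,t) separates as P(s) + Q(t) − 2, so its minimum is min P + min Q − 2.
P'(s) = 4s + 4 vanishes at s ∈ {-1}; Q'(t) = 2t vanishes at t ∈ {0}.
Local minima of P (where P''>0): P(-1)=-2. Local minima of Q: Q(0)=0.
So the global minimum of E is P(-1) + Q(0) − 2 = -2 + 0 − 2 = -4, attained at (-1, 0).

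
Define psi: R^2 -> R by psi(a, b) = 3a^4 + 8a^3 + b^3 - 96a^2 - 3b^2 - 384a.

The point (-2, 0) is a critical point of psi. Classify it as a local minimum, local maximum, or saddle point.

local maximum

The mixed partial ∂²psi/∂a∂b is 0, so the Hessian at any point is diag(psi_aa, psi_bb) = diag(12(3a^2 + 4a - 16), 6(b - 1)).
At (-2, 0): H = diag(-144, -6).
Both eigenvalues are negative, so H is negative definite: a local maximum.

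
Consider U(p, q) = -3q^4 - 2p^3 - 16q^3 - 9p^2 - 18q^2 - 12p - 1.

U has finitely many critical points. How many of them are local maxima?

2

U separates as a function of p plus a function of q, so ∇U=0 decouples.
∂U/∂p = -6(p + 1)(p + 2) = 0 at p ∈ {-2, -1}; ∂U/∂q = -12q(q + 1)(q + 3) = 0 at q ∈ {-3, -1, 0}.
The Hessian is diagonal: diag(U_pp, U_qq). Second derivatives: U_pp(-2)=6, U_pp(-1)=-6; U_qq(-3)=-72, U_qq(-1)=24, U_qq(0)=-36.
Local maxima occur where both diagonal entries negative: (-1, -3), (-1, 0). Count: 2.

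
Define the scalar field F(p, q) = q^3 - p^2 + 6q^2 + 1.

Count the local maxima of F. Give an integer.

1

F separates as a function of p plus a function of q, so ∇F=0 decouples.
∂F/∂p = -2p = 0 at p ∈ {0}; ∂F/∂q = 3q(q + 4) = 0 at q ∈ {-4, 0}.
The Hessian is diagonal: diag(F_pp, F_qq). Second derivatives: F_pp(0)=-2; F_qq(-4)=-12, F_qq(0)=12.
Local maxima occur where both diagonal entries negative: (0, -4). Count: 1.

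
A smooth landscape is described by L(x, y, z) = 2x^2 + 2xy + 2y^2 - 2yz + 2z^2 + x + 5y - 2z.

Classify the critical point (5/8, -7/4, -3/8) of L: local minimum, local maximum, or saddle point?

local minimum

The Hessian is constant: H = [[4, 2, 0], [2, 4, -2], [0, -2, 4]].
Leading principal minors: Δ₁ = 4, Δ₂ = 12, Δ₃ = 32.
All leading minors are positive, so H is positive definite: a local minimum.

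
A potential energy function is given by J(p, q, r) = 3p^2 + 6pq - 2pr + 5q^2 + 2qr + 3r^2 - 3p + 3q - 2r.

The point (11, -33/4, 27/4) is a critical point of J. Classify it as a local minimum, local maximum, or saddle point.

local minimum

The Hessian is constant: H = [[6, 6, -2], [6, 10, 2], [-2, 2, 6]].
Leading principal minors: Δ₁ = 6, Δ₂ = 24, Δ₃ = 32.
All leading minors are positive, so H is positive definite: a local minimum.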